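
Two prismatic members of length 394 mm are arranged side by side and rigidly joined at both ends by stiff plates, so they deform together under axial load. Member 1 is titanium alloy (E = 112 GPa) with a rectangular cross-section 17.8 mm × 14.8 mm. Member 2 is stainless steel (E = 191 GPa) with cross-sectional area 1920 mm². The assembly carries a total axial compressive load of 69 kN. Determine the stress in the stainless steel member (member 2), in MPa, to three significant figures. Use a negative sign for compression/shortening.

A_1 = 263.4 mm².
Equal strain + equilibrium ⇒ each member carries load in proportion to AE: A₁E₁ = 29510000 N, A₂E₂ = 366700000 N, ΣAE = 396200000 N.
σ₂ = P·E₂/ΣAE = -69000·191000/396200000 = -33.26 MPa.

-33.3 MPa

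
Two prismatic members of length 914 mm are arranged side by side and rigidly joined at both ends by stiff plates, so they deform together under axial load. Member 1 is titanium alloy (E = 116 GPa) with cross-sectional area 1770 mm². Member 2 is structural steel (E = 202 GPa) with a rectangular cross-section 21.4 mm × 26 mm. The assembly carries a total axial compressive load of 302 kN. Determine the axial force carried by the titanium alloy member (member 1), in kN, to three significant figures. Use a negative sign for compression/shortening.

-195 kN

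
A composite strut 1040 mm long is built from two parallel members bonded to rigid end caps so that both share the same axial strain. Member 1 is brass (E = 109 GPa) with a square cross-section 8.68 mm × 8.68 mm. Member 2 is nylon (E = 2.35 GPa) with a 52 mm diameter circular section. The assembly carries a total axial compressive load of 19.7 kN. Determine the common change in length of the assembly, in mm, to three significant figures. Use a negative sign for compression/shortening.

-1.55 mm

A_1 = 75.34 mm².
A_2 = 2124 mm².
Equal strain + equilibrium ⇒ each member carries load in proportion to AE: A₁E₁ = 8212000 N, A₂E₂ = 4991000 N, ΣAE = 13200000 N.
δ = PL/ΣAE = -19700·1040/13200000 = -1.552 mm.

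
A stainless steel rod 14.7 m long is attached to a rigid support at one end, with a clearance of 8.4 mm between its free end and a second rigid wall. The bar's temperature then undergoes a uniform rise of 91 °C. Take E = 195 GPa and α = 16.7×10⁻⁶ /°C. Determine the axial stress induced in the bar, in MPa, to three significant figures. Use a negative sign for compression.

-185 MPa

Free thermal expansion αLΔT = 16.7e-6 · 14700 · 91 = 22.34 mm.
The walls engage after the gap closes; constrained expansion = 22.34 − 8.4 = 13.94 mm.
The walls impose strain ε = −(13.94)/14700 = -9.4827e-04; σ = Eε = 195000 · -9.4827e-04 = -184.9 MPa.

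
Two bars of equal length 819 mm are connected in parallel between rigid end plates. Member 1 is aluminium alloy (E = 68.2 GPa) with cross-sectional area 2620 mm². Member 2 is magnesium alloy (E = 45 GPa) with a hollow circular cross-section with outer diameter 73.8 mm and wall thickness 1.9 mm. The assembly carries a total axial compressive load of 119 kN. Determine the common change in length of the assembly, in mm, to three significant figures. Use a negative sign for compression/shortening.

-0.492 mm

A_2 = 429.2 mm².
Equal strain + equilibrium ⇒ each member carries load in proportion to AE: A₁E₁ = 178700000 N, A₂E₂ = 19310000 N, ΣAE = 198000000 N.
δ = PL/ΣAE = -119000·819/198000000 = -0.4922 mm.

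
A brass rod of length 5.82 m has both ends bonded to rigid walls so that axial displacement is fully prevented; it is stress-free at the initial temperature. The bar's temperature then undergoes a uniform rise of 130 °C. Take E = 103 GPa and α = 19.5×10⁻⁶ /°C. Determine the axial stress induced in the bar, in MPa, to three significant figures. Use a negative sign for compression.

-261 MPa

Free thermal expansion αLΔT = 19.5e-6 · 5820 · 130 = 14.75 mm.
The walls impose strain ε = −(14.75)/5820 = -2.5350e-03; σ = Eε = 103000 · -2.5350e-03 = -261.1 MPa.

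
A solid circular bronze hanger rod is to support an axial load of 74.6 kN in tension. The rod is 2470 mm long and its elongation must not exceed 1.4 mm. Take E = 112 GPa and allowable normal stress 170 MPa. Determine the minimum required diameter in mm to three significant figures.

38.7 mm

Required area A ≥ P/σ_allow = 74600/170 = 438.8 mm².
For a solid circular section, d ≥ √(4A/π) = 23.64 mm.
Elongation limit: A ≥ PL/(Eδ_allow) = 74600·2470/(112000·1.4) = 1175 mm² ⇒ d ≥ 38.68 mm.
The elongation limit governs.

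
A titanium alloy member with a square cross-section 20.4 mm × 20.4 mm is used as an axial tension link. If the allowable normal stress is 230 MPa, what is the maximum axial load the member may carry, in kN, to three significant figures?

95.7 kN

A = 416.2 mm².
P_max = σ_allow · A = 230 · 416.2 = 95720 N = 95.72 kN.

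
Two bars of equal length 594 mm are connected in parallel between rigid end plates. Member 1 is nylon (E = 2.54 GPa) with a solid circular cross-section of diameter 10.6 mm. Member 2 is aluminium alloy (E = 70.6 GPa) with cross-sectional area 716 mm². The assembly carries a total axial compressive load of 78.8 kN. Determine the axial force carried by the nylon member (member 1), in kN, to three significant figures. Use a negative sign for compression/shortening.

-0.348 kN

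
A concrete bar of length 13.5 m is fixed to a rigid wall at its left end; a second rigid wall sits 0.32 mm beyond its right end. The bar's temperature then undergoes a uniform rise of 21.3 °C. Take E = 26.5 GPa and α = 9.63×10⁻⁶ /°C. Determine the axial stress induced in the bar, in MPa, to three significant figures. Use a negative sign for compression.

-4.81 MPa

Free thermal expansion αLΔT = 9.63e-6 · 13500 · 21.3 = 2.769 mm.
The walls engage after the gap closes; constrained expansion = 2.769 − 0.32 = 2.449 mm.
The walls impose strain ε = −(2.449)/13500 = -1.8142e-04; σ = Eε = 26500 · -1.8142e-04 = -4.808 MPa.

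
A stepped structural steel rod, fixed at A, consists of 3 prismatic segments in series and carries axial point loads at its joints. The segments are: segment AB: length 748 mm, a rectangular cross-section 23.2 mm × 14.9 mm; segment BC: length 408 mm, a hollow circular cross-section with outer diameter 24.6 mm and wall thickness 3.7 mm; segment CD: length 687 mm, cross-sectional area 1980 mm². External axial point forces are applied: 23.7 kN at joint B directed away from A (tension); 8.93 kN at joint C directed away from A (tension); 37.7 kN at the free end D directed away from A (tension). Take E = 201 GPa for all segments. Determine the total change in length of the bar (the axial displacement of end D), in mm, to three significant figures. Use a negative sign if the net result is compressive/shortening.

1.21 mm

Internal axial forces (sectioning from the free end, tension +): N_CD = 37.7 kN, N_BC = 46.63 kN, N_AB = 70.33 kN.
A_AB = 345.7 mm².
A_BC = 242.9 mm².
δ_AB = 70330·748/(345.7·201000) = 0.7571 mm
δ_BC = 46630·408/(242.9·201000) = 0.3896 mm
δ_CD = 37700·687/(1980·201000) = 0.06508 mm
δ = Σδ_i = 1.212 mm.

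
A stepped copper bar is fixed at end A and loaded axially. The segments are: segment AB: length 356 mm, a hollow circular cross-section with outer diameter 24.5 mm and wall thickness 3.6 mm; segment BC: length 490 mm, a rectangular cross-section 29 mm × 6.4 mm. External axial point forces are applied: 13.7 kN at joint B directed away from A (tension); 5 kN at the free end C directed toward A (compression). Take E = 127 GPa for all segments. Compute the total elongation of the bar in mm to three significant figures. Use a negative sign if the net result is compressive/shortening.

Internal axial forces (sectioning from the free end, tension +): N_BC = -5 kN, N_AB = 8.7 kN.
A_AB = 236.4 mm².
A_BC = 185.6 mm².
δ_AB = 8700·356/(236.4·127000) = 0.1032 mm
δ_BC = -5000·490/(185.6·127000) = -0.1039 mm
δ = Σδ_i = -0.0007672 mm.

-7.67e-04 mm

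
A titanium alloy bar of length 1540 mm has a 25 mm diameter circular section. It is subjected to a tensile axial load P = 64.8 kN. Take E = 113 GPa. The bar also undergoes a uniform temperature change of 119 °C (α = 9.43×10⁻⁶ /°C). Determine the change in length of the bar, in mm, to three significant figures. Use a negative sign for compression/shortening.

A = 490.9 mm².
δ_mech = NL/(AE) = 64800·1540/(490.9·113000) = 1.799 mm.
δ_thermal = αLΔT = 9.43e-6·1540·119 = 1.728 mm.
δ = δ_mech + δ_thermal = 3.527 mm.

3.53 mm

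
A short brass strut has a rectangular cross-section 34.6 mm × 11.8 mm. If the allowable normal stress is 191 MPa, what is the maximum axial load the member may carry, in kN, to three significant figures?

78.0 kN

A = 408.3 mm².
P_max = σ_allow · A = 191 · 408.3 = 77980 N = 77.98 kN.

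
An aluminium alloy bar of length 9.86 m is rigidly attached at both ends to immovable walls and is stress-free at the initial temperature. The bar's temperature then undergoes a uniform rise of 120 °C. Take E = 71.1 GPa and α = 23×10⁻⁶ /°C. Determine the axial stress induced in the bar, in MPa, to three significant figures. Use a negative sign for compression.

Free thermal expansion αLΔT = 23e-6 · 9860 · 120 = 27.21 mm.
The walls impose strain ε = −(27.21)/9860 = -2.7600e-03; σ = Eε = 71100 · -2.7600e-03 = -196.2 MPa.

-196 MPa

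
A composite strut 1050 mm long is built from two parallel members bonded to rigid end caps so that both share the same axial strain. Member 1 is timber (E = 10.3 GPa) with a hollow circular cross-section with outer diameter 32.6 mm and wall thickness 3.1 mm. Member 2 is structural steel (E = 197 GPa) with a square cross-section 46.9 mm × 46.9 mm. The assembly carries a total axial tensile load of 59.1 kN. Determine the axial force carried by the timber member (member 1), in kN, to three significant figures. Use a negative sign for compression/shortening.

0.401 kN

A_1 = 287.3 mm².
A_2 = 2200 mm².
Equal strain + equilibrium ⇒ each member carries load in proportion to AE: A₁E₁ = 2959000 N, A₂E₂ = 433300000 N, ΣAE = 436300000 N.
F₁ = P·A₁E₁/ΣAE = 59100·2959000/436300000 = 400.9 N.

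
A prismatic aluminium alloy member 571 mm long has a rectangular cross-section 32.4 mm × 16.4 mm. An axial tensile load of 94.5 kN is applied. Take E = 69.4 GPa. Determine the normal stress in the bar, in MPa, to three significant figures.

178 MPa

A = 531.4 mm².
σ = N/A = 94500/531.4 = 177.8 MPa.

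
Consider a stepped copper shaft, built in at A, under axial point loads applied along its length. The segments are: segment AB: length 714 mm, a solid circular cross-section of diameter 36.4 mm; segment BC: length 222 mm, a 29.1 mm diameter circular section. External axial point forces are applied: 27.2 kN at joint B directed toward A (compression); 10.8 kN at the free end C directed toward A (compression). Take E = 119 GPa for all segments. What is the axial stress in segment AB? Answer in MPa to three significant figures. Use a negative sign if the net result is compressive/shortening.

-36.5 MPa

Internal axial forces (sectioning from the free end, tension +): N_BC = -10.8 kN, N_AB = -38 kN.
A_AB = 1041 mm².
σ_AB = N_AB/A_AB = -38000/1041 = -36.52 MPa.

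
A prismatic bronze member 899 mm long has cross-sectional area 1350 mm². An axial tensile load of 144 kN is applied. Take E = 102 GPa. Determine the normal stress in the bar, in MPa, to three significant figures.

σ = N/A = 144000/1350 = 106.7 MPa.

107 MPa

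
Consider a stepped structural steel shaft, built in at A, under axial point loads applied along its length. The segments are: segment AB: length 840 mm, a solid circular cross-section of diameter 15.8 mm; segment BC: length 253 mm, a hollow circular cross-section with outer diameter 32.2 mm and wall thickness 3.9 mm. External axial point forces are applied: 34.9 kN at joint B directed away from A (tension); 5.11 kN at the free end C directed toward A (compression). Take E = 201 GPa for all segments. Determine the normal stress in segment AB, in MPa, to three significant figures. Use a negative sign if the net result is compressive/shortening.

152 MPa

Internal axial forces (sectioning from the free end, tension +): N_BC = -5.11 kN, N_AB = 29.79 kN.
A_AB = 196.1 mm².
σ_AB = N_AB/A_AB = 29790/196.1 = 151.9 MPa.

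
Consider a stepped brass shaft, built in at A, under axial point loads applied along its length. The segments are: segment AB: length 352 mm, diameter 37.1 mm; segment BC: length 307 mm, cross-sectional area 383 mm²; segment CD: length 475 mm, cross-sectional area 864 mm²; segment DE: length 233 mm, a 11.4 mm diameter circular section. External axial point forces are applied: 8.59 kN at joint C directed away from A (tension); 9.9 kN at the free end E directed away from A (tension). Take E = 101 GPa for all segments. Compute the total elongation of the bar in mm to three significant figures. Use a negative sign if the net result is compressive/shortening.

0.484 mm

Internal axial forces (sectioning from the free end, tension +): N_DE = 9.9 kN, N_CD = 9.9 kN, N_BC = 18.49 kN, N_AB = 18.49 kN.
A_AB = 1081 mm².
A_DE = 102.1 mm².
δ_AB = 18490·352/(1081·101000) = 0.05961 mm
δ_BC = 18490·307/(383·101000) = 0.1467 mm
δ_CD = 9900·475/(864·101000) = 0.05389 mm
δ_DE = 9900·233/(102.1·101000) = 0.2238 mm
δ = Σδ_i = 0.484 mm.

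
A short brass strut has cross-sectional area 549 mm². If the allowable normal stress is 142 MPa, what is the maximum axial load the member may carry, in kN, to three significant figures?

78.0 kN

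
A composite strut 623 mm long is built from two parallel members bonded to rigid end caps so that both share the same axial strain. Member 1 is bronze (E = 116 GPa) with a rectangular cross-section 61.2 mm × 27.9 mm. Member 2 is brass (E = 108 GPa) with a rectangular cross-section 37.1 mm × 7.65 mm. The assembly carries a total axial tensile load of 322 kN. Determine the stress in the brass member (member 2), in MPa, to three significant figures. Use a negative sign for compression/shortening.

A_1 = 1707 mm².
A_2 = 283.8 mm².
Equal strain + equilibrium ⇒ each member carries load in proportion to AE: A₁E₁ = 198100000 N, A₂E₂ = 30650000 N, ΣAE = 228700000 N.
σ₂ = P·E₂/ΣAE = 322000·108000/228700000 = 152 MPa.

152 MPa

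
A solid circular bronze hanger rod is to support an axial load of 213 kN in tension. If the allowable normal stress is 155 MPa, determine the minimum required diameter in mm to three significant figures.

Required area A ≥ P/σ_allow = 213000/155 = 1374 mm².
For a solid circular section, d ≥ √(4A/π) = 41.83 mm.

41.8 mm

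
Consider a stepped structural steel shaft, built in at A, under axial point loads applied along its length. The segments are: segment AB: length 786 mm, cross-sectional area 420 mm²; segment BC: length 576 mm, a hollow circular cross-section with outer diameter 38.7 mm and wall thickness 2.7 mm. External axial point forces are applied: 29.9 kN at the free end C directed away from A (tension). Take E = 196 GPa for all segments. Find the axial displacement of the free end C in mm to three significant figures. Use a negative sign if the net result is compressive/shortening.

0.573 mm

Internal axial forces (sectioning from the free end, tension +): N_BC = 29.9 kN, N_AB = 29.9 kN.
A_BC = 305.4 mm².
δ_AB = 29900·786/(420·196000) = 0.2855 mm
δ_BC = 29900·576/(305.4·196000) = 0.2878 mm
δ = Σδ_i = 0.5732 mm.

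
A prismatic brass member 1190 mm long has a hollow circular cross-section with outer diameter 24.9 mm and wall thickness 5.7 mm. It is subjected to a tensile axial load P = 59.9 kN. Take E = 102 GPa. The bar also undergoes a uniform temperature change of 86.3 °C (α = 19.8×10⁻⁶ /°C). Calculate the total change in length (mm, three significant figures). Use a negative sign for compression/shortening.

A = 343.8 mm².
δ_mech = NL/(AE) = 59900·1190/(343.8·102000) = 2.033 mm.
δ_thermal = αLΔT = 19.8e-6·1190·86.3 = 2.033 mm.
δ = δ_mech + δ_thermal = 4.066 mm.

4.07 mm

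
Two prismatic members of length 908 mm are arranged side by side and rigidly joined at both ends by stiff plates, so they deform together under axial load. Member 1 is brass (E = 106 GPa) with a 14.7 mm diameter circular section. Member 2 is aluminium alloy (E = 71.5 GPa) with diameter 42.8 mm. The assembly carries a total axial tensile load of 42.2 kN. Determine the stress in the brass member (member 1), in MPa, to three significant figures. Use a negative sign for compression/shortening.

37.0 MPa

A_1 = 169.7 mm².
A_2 = 1439 mm².
Equal strain + equilibrium ⇒ each member carries load in proportion to AE: A₁E₁ = 17990000 N, A₂E₂ = 102900000 N, ΣAE = 120900000 N.
σ₁ = P·E₁/ΣAE = 42200·106000/120900000 = 37.01 MPa.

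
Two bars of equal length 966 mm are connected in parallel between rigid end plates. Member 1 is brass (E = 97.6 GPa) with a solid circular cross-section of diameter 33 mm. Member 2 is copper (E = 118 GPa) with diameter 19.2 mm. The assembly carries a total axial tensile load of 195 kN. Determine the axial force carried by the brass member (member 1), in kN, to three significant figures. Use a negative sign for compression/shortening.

138 kN

A_1 = 855.3 mm².
A_2 = 289.5 mm².
Equal strain + equilibrium ⇒ each member carries load in proportion to AE: A₁E₁ = 83480000 N, A₂E₂ = 34160000 N, ΣAE = 117600000 N.
F₁ = P·A₁E₁/ΣAE = 195000·83480000/117600000 = 138400 N.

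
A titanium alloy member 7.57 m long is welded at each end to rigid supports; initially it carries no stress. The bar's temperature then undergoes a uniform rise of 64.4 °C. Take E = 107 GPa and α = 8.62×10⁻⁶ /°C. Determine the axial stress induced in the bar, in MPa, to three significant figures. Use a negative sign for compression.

-59.4 MPa

Free thermal expansion αLΔT = 8.62e-6 · 7570 · 64.4 = 4.202 mm.
The walls impose strain ε = −(4.202)/7570 = -5.5513e-04; σ = Eε = 107000 · -5.5513e-04 = -59.4 MPa.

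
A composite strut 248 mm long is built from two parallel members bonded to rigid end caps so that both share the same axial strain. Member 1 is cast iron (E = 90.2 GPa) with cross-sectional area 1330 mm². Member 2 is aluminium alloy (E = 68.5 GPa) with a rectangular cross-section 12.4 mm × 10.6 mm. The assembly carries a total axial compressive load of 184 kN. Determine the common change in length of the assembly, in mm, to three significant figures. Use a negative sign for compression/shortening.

-0.354 mm

A_2 = 131.4 mm².
Equal strain + equilibrium ⇒ each member carries load in proportion to AE: A₁E₁ = 120000000 N, A₂E₂ = 9004000 N, ΣAE = 129000000 N.
δ = PL/ΣAE = -184000·248/129000000 = -0.3538 mm.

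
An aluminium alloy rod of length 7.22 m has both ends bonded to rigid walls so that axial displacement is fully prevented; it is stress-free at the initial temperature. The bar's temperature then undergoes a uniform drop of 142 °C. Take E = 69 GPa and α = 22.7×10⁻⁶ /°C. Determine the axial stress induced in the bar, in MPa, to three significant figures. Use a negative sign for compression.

Free thermal expansion αLΔT = 22.7e-6 · 7220 · -142 = -23.27 mm.
The walls impose strain ε = −(-23.27)/7220 = 3.2234e-03; σ = Eε = 69000 · 3.2234e-03 = 222.4 MPa.

222 MPa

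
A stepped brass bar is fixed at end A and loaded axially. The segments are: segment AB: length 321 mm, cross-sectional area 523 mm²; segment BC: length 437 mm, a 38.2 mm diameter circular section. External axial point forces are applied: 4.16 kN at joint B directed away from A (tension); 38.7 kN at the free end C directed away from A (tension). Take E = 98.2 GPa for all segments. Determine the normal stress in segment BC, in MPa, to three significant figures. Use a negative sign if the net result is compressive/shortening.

33.8 MPa

Internal axial forces (sectioning from the free end, tension +): N_BC = 38.7 kN, N_AB = 42.86 kN.
A_BC = 1146 mm².
σ_BC = N_BC/A_BC = 38700/1146 = 33.77 MPa.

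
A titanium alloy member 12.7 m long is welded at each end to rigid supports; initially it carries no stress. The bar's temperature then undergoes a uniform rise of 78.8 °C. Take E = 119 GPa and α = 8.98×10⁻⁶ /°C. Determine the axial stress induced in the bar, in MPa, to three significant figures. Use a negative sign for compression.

Free thermal expansion αLΔT = 8.98e-6 · 12700 · 78.8 = 8.987 mm.
The walls impose strain ε = −(8.987)/12700 = -7.0762e-04; σ = Eε = 119000 · -7.0762e-04 = -84.21 MPa.

-84.2 MPa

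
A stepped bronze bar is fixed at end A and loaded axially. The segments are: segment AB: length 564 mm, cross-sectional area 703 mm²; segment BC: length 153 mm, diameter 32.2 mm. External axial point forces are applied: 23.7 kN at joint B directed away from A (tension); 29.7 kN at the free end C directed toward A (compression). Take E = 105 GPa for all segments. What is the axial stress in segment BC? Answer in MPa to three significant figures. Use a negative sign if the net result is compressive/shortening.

-36.5 MPa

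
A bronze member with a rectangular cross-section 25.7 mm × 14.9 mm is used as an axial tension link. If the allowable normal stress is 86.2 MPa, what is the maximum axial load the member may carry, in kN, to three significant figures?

33.0 kN

A = 382.9 mm².
P_max = σ_allow · A = 86.2 · 382.9 = 33010 N = 33.01 kN.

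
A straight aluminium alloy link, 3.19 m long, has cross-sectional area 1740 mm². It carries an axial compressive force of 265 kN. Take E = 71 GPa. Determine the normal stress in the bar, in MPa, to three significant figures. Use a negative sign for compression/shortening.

σ = N/A = -265000/1740 = -152.3 MPa.

-152 MPa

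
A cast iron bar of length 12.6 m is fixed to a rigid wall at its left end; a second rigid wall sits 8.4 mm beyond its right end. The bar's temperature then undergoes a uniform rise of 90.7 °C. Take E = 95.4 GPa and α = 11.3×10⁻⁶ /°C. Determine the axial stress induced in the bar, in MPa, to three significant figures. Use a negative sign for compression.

-34.2 MPa

Free thermal expansion αLΔT = 11.3e-6 · 12600 · 90.7 = 12.91 mm.
The walls engage after the gap closes; constrained expansion = 12.91 − 8.4 = 4.514 mm.
The walls impose strain ε = −(4.514)/12600 = -3.5824e-04; σ = Eε = 95400 · -3.5824e-04 = -34.18 MPa.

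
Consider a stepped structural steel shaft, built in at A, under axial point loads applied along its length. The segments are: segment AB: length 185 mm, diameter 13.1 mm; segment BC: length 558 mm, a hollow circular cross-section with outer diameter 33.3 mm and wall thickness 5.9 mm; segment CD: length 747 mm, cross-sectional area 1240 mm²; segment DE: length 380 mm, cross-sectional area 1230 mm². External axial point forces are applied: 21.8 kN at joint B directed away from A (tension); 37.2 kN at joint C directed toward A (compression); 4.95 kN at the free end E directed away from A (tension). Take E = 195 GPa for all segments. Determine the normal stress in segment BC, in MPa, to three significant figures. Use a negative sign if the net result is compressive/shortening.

-63.5 MPa

Internal axial forces (sectioning from the free end, tension +): N_DE = 4.95 kN, N_CD = 4.95 kN, N_BC = -32.25 kN, N_AB = -10.45 kN.
A_BC = 507.9 mm².
σ_BC = N_BC/A_BC = -32250/507.9 = -63.5 MPa.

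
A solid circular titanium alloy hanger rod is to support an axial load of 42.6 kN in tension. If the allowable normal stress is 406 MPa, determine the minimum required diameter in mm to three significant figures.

11.6 mm

Required area A ≥ P/σ_allow = 42600/406 = 104.9 mm².
For a solid circular section, d ≥ √(4A/π) = 11.56 mm.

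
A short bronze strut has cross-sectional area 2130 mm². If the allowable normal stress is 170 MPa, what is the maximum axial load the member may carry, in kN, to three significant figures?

P_max = σ_allow · A = 170 · 2130 = 362100 N = 362.1 kN.

362 kN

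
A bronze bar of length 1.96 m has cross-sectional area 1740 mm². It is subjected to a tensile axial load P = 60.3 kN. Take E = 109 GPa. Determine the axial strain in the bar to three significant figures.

3.18e-04

σ = N/A = 34.66 MPa; ε = σ/E = 34.66/109000 = 3.179e-04.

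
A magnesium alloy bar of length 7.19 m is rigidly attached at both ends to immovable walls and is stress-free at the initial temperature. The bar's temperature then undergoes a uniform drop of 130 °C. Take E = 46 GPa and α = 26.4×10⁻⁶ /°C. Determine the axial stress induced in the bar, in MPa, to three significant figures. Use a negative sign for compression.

Free thermal expansion αLΔT = 26.4e-6 · 7190 · -130 = -24.68 mm.
The walls impose strain ε = −(-24.68)/7190 = 3.4320e-03; σ = Eε = 46000 · 3.4320e-03 = 157.9 MPa.

158 MPa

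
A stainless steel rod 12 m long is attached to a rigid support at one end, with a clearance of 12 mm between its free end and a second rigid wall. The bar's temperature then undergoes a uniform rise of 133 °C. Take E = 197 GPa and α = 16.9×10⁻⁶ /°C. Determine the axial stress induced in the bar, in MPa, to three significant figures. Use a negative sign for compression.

-246 MPa

Free thermal expansion αLΔT = 16.9e-6 · 12000 · 133 = 26.97 mm.
The walls engage after the gap closes; constrained expansion = 26.97 − 12 = 14.97 mm.
The walls impose strain ε = −(14.97)/12000 = -1.2477e-03; σ = Eε = 197000 · -1.2477e-03 = -245.8 MPa.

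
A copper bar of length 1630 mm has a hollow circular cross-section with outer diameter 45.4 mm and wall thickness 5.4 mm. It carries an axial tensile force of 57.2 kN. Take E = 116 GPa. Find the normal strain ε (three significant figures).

A = 678.6 mm².
σ = N/A = 84.29 MPa; ε = σ/E = 84.29/116000 = 7.267e-04.

7.27e-04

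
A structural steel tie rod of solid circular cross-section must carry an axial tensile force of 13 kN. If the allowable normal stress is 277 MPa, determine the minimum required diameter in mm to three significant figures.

Required area A ≥ P/σ_allow = 13000/277 = 46.93 mm².
For a solid circular section, d ≥ √(4A/π) = 7.73 mm.

7.73 mm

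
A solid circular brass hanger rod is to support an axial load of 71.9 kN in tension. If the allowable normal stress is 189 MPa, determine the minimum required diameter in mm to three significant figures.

22.0 mm

Required area A ≥ P/σ_allow = 71900/189 = 380.4 mm².
For a solid circular section, d ≥ √(4A/π) = 22.01 mm.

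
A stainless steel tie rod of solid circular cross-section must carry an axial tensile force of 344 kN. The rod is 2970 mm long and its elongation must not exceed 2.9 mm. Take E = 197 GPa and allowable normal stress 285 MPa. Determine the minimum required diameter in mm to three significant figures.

47.7 mm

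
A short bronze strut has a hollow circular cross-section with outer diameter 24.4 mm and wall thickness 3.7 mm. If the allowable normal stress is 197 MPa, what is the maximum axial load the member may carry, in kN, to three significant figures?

47.4 kN

A = 240.6 mm².
P_max = σ_allow · A = 197 · 240.6 = 47400 N = 47.4 kN.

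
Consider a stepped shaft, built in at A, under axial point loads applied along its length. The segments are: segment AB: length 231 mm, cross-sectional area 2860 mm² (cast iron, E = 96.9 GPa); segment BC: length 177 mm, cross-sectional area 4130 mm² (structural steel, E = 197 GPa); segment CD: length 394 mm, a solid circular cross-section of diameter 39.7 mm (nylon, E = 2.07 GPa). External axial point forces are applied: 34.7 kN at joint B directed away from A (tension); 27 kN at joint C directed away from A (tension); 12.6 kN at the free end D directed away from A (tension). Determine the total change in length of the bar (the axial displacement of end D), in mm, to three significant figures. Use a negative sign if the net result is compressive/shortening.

2.01 mm

Internal axial forces (sectioning from the free end, tension +): N_CD = 12.6 kN, N_BC = 39.6 kN, N_AB = 74.3 kN.
A_CD = 1238 mm².
δ_AB = 74300·231/(2860·96900) = 0.06193 mm
δ_BC = 39600·177/(4130·197000) = 0.008615 mm
δ_CD = 12600·394/(1238·2070) = 1.937 mm
δ = Σδ_i = 2.008 mm.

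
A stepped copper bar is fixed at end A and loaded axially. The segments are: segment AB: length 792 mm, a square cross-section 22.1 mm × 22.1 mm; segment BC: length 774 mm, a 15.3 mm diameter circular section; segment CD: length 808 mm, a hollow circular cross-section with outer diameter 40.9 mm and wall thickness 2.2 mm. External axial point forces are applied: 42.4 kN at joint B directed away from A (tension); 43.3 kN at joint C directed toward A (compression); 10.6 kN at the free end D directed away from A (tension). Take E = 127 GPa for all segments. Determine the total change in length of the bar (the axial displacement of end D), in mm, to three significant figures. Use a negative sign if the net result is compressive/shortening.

-0.708 mm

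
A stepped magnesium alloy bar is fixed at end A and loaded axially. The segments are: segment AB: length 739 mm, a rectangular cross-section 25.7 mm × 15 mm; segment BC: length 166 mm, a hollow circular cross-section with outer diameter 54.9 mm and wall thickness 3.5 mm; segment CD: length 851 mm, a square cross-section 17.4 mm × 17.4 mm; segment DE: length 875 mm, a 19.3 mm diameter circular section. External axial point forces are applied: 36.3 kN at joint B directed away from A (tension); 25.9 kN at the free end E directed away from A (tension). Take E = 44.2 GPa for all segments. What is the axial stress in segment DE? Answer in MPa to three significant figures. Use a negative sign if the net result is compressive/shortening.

Internal axial forces (sectioning from the free end, tension +): N_DE = 25.9 kN, N_CD = 25.9 kN, N_BC = 25.9 kN, N_AB = 62.2 kN.
A_DE = 292.6 mm².
σ_DE = N_DE/A_DE = 25900/292.6 = 88.53 MPa.

88.5 MPa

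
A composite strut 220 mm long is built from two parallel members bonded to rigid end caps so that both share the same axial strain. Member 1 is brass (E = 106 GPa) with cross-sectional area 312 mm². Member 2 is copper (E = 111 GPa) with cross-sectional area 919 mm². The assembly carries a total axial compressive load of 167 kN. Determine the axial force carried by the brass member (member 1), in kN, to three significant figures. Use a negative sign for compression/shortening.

-40.9 kN

Equal strain + equilibrium ⇒ each member carries load in proportion to AE: A₁E₁ = 33070000 N, A₂E₂ = 102000000 N, ΣAE = 135100000 N.
F₁ = P·A₁E₁/ΣAE = -167000·33070000/135100000 = -40890 N.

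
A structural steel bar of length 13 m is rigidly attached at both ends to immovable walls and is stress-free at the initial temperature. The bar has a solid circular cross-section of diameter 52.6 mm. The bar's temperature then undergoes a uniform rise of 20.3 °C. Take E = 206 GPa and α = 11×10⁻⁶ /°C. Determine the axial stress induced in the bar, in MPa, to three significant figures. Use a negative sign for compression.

Free thermal expansion αLΔT = 11e-6 · 13000 · 20.3 = 2.903 mm.
The walls impose strain ε = −(2.903)/13000 = -2.2330e-04; σ = Eε = 206000 · -2.2330e-04 = -46 MPa.

-46.0 MPa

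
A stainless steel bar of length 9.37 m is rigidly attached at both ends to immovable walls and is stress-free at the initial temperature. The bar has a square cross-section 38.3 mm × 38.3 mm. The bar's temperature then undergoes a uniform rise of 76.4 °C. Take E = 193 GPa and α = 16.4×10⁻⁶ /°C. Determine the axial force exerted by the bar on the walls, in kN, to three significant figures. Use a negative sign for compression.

-355 kN

Free thermal expansion αLΔT = 16.4e-6 · 9370 · 76.4 = 11.74 mm.
The walls impose strain ε = −(11.74)/9370 = -1.2530e-03; σ = Eε = 193000 · -1.2530e-03 = -241.8 MPa.
Wall reaction R = σ·A = -241.8·1467 = -354700 N = -354.7 kN.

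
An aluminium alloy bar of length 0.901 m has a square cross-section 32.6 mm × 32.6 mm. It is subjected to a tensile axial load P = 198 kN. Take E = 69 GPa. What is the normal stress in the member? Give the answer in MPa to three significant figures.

A = 1063 mm².
σ = N/A = 198000/1063 = 186.3 MPa.

186 MPa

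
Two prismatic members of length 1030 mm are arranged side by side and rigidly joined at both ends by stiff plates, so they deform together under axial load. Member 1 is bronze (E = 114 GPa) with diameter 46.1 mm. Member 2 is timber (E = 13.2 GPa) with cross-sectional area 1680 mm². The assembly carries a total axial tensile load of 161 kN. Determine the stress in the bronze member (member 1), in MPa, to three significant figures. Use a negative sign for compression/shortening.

A_1 = 1669 mm².
Equal strain + equilibrium ⇒ each member carries load in proportion to AE: A₁E₁ = 190300000 N, A₂E₂ = 22180000 N, ΣAE = 212500000 N.
σ₁ = P·E₁/ΣAE = 161000·114000/212500000 = 86.39 MPa.

86.4 MPa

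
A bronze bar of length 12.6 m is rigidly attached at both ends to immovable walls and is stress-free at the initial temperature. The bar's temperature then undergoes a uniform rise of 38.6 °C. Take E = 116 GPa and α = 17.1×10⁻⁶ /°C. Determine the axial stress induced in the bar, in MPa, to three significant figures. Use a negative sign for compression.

-76.6 MPa

Free thermal expansion αLΔT = 17.1e-6 · 12600 · 38.6 = 8.317 mm.
The walls impose strain ε = −(8.317)/12600 = -6.6006e-04; σ = Eε = 116000 · -6.6006e-04 = -76.57 MPa.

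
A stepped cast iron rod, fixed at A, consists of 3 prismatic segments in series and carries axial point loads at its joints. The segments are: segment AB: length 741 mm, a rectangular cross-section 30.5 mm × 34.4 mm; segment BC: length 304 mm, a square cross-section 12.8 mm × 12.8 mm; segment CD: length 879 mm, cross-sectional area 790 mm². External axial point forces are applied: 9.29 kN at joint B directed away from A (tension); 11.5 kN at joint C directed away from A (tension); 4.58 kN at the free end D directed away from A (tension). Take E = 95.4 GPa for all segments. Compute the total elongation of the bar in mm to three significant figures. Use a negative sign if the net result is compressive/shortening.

0.554 mm

Internal axial forces (sectioning from the free end, tension +): N_CD = 4.58 kN, N_BC = 16.08 kN, N_AB = 25.37 kN.
A_AB = 1049 mm².
A_BC = 163.8 mm².
δ_AB = 25370·741/(1049·95400) = 0.1878 mm
δ_BC = 16080·304/(163.8·95400) = 0.3127 mm
δ_CD = 4580·879/(790·95400) = 0.05342 mm
δ = Σδ_i = 0.554 mm.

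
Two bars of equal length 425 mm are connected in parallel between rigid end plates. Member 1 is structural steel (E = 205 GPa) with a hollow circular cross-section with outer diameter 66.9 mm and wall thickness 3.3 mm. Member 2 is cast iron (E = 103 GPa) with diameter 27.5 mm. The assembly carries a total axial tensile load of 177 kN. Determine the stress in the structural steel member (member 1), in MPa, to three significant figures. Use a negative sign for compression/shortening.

A_1 = 659.4 mm².
A_2 = 594 mm².
Equal strain + equilibrium ⇒ each member carries load in proportion to AE: A₁E₁ = 135200000 N, A₂E₂ = 61180000 N, ΣAE = 196300000 N.
σ₁ = P·E₁/ΣAE = 177000·205000/196300000 = 184.8 MPa.

185 MPa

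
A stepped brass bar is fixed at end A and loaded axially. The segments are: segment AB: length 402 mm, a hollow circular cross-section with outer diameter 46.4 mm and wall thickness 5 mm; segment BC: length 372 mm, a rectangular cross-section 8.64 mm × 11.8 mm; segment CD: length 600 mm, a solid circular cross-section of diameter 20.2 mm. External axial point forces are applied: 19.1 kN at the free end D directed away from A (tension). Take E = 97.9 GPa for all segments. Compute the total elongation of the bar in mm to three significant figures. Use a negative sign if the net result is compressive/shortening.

1.20 mm

Internal axial forces (sectioning from the free end, tension +): N_CD = 19.1 kN, N_BC = 19.1 kN, N_AB = 19.1 kN.
A_AB = 650.3 mm².
A_BC = 102 mm².
A_CD = 320.5 mm².
δ_AB = 19100·402/(650.3·97900) = 0.1206 mm
δ_BC = 19100·372/(102·97900) = 0.7119 mm
δ_CD = 19100·600/(320.5·97900) = 0.3653 mm
δ = Σδ_i = 1.198 mm.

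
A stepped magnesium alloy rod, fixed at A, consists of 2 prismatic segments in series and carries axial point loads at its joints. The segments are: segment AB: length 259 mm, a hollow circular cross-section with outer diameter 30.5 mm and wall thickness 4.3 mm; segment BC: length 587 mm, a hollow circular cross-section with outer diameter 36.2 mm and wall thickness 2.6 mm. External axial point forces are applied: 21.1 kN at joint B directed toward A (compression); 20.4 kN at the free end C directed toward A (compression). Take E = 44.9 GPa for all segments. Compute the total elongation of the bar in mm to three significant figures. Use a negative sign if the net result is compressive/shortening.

Internal axial forces (sectioning from the free end, tension +): N_BC = -20.4 kN, N_AB = -41.5 kN.
A_AB = 353.9 mm².
A_BC = 274.4 mm².
δ_AB = -41500·259/(353.9·44900) = -0.6764 mm
δ_BC = -20400·587/(274.4·44900) = -0.9718 mm
δ = Σδ_i = -1.648 mm.

-1.65 mm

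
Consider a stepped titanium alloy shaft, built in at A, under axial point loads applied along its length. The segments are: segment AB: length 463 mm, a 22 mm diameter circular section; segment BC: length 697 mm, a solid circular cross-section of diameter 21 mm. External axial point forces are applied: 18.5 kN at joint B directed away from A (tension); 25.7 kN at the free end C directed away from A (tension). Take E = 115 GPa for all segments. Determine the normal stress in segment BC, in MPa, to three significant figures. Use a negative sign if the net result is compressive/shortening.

Internal axial forces (sectioning from the free end, tension +): N_BC = 25.7 kN, N_AB = 44.2 kN.
A_BC = 346.4 mm².
σ_BC = N_BC/A_BC = 25700/346.4 = 74.2 MPa.

74.2 MPa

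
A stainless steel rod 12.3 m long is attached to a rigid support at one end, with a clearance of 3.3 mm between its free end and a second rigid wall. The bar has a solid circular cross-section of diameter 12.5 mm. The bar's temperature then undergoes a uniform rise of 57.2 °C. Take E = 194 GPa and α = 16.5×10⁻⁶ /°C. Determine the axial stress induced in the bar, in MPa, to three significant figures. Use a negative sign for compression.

-131 MPa

Free thermal expansion αLΔT = 16.5e-6 · 12300 · 57.2 = 11.61 mm.
The walls engage after the gap closes; constrained expansion = 11.61 − 3.3 = 8.309 mm.
The walls impose strain ε = −(8.309)/12300 = -6.7551e-04; σ = Eε = 194000 · -6.7551e-04 = -131 MPa.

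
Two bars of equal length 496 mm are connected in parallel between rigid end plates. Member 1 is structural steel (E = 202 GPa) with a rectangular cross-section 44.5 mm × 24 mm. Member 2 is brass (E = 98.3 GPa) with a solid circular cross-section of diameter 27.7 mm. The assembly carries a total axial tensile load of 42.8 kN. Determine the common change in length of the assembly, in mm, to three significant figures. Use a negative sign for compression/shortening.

0.0772 mm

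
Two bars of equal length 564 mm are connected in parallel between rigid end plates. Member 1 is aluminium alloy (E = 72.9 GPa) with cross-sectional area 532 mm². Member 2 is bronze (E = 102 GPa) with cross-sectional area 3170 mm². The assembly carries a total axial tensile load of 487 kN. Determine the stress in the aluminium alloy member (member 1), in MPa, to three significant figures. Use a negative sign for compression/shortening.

Equal strain + equilibrium ⇒ each member carries load in proportion to AE: A₁E₁ = 38780000 N, A₂E₂ = 323300000 N, ΣAE = 362100000 N.
σ₁ = P·E₁/ΣAE = 487000·72900/362100000 = 98.04 MPa.

98.0 MPa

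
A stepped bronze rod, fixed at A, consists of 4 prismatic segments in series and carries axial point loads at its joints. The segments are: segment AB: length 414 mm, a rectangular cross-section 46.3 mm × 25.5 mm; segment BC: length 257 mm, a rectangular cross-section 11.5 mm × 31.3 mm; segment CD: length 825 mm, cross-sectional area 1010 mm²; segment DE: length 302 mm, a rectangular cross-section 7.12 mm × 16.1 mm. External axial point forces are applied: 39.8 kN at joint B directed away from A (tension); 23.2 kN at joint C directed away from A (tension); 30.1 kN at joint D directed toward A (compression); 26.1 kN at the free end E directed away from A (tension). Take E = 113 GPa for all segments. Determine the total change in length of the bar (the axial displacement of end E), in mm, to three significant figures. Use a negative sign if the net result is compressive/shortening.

0.884 mm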